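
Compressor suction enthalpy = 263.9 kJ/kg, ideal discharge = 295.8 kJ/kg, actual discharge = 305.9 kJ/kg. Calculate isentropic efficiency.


dh_ideal = 295.8 - 263.9 = 31.9 kJ/kg
dh_actual = 305.9 - 263.9 = 42.0 kJ/kg
eta_s = dh_ideal / dh_actual = 31.9 / 42.0
eta_s = 0.7595

0.7595


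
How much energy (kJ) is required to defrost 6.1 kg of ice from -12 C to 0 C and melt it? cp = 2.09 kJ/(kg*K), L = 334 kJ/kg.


Sensible heat = cp * dT = 2.09 * 12 = 25.08 kJ/kg
Total per kg = 25.08 + 334 = 359.08 kJ/kg
Q = m * total = 6.1 * 359.08
Q = 2190.4 kJ

2190.4


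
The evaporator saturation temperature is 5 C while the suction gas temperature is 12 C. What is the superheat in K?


Superheat = T_suction - T_evap
Superheat = 12 - (5)
Superheat = 7 K

7


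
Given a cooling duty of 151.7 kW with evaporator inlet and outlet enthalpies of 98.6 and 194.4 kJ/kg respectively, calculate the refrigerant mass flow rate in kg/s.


dh = 194.4 - 98.6 = 95.8 kJ/kg
m_dot = Q / dh = 151.7 / 95.8 = 1.5835 kg/s

1.5835


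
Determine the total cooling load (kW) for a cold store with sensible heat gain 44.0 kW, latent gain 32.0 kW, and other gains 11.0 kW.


Q_total = Q_s + Q_l + Q_misc
Q_total = 44.0 + 32.0 + 11.0
Q_total = 87.0 kW

87.0


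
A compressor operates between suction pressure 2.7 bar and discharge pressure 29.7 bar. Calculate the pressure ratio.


PR = P_high / P_low
PR = 29.7 / 2.7
PR = 11.0

11.0


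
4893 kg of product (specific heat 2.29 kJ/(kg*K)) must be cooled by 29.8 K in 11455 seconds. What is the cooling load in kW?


Q = m * cp * dT / t
Q = 4893 * 2.29 * 29.8 / 11455
Q = 29.15 kW

29.15


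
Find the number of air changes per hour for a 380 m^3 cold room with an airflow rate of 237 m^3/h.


ACH = flow / volume
ACH = 237 / 380
ACH = 0.624

0.624


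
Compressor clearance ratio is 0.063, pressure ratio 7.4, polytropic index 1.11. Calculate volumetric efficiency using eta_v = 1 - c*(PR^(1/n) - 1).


PR^(1/n) = 7.4^(1/1.11) = 6.06864369
eta_v = 1 - 0.063 * (6.06864369 - 1)
eta_v = 0.6807

0.6807


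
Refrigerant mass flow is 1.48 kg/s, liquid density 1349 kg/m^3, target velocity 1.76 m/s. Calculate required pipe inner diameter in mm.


A = m_dot / (rho * v) = 1.48 / (1349 * 1.76) = 0.0006233573691 m^2
d = sqrt(4*A/pi) * 1000
d = 28.2 mm

28.2


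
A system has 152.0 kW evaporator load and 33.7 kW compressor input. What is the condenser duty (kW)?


Q_cond = Q_evap + W
Q_cond = 152.0 + 33.7
Q_cond = 185.7 kW

185.7


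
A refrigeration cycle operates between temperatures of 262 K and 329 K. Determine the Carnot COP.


dT = 329 - 262 = 67 K
COP_carnot = T_cold / dT = 262 / 67
COP_carnot = 3.91

3.91


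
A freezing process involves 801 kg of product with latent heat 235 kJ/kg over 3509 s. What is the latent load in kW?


Q_lat = m * h_fg / t
Q_lat = 801 * 235 / 3509
Q_lat = 53.64 kW

53.64


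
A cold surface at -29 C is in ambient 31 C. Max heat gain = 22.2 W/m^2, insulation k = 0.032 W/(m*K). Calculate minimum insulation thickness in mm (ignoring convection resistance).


dT = 31 - (-29) = 60 K
thickness = k * dT / q_max * 1000
thickness = 0.032 * 60 / 22.2 * 1000
thickness = 86.5 mm

86.5


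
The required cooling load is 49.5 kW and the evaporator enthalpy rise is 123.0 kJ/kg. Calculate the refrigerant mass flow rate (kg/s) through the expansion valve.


m_dot = Q / dh
m_dot = 49.5 / 123.0
m_dot = 0.4024 kg/s

0.4024


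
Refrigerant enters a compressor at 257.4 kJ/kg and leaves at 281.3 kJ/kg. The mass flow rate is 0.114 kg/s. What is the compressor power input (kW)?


dh = 281.3 - 257.4 = 23.9 kJ/kg
W = m_dot * dh = 0.114 * 23.9 = 2.72 kW

2.72


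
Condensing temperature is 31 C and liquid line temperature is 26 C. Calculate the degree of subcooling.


Subcooling = T_cond - T_liquid
Subcooling = 31 - 26
Subcooling = 5 K

5


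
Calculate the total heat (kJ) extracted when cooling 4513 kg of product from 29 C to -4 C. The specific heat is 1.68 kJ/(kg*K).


dT = 29 - (-4) = 33 K
Q = m * cp * dT = 4513 * 1.68 * 33
Q = 250201 kJ

250201


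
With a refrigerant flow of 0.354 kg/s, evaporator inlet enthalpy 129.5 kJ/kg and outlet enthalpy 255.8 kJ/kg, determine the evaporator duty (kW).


dh = 255.8 - 129.5 = 126.3 kJ/kg
Q_evap = m_dot * dh = 0.354 * 126.3
Q_evap = 44.71 kW

44.71


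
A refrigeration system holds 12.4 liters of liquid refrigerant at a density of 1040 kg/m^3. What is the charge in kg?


Charge = V * rho / 1000
Charge = 12.4 * 1040 / 1000
Charge = 12.9 kg

12.9


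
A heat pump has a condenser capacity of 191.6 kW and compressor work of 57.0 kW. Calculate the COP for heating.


COP_hp = Q_cond / W
COP_hp = 191.6 / 57.0
COP_hp = 3.361

3.361


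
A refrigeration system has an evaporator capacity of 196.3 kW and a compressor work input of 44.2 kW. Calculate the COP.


COP = Q_evap / W
COP = 196.3 / 44.2
COP = 4.441

4.441


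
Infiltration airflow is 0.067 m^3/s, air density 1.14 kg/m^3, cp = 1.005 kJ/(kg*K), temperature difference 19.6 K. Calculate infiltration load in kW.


Q = V_dot * rho * cp * dT
Q = 0.067 * 1.14 * 1.005 * 19.6
Q = 1.505 kW

1.505


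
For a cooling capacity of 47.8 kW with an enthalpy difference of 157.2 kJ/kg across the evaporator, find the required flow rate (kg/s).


m_dot = Q / dh
m_dot = 47.8 / 157.2
m_dot = 0.3041 kg/s

0.3041


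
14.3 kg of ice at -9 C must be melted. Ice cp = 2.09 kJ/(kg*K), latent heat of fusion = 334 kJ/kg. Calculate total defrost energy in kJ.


Sensible heat = cp * dT = 2.09 * 9 = 18.81 kJ/kg
Total per kg = 18.81 + 334 = 352.81 kJ/kg
Q = m * total = 14.3 * 352.81
Q = 5045.2 kJ

5045.2


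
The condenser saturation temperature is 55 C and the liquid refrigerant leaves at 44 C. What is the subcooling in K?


Subcooling = T_cond - T_liquid
Subcooling = 55 - 44
Subcooling = 11 K

11


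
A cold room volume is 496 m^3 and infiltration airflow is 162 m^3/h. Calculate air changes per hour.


ACH = flow / volume
ACH = 162 / 496
ACH = 0.327

0.327


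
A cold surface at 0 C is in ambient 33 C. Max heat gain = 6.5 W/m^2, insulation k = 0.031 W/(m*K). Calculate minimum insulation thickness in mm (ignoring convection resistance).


dT = 33 - (0) = 33 K
thickness = k * dT / q_max * 1000
thickness = 0.031 * 33 / 6.5 * 1000
thickness = 157.4 mm

157.4


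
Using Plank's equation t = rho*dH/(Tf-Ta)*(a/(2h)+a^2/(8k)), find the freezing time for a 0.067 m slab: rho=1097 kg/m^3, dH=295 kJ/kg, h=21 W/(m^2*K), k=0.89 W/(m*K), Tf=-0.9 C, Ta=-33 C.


dT = -0.9 - (-33) = 32.1 K
term1 = a/(2h) = 0.067/(2*21) = 0.001595238095
term2 = a^2/(8k) = 0.067^2/(8*0.89) = 0.0006304775281
t = rho*dH*1000/dT * (term1 + term2)
t = 1097*295*1000/32.1 * (0.001595238095 + 0.0006304775281)
t = 22438 s

22438


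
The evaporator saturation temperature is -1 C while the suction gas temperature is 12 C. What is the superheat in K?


Superheat = T_suction - T_evap
Superheat = 12 - (-1)
Superheat = 13 K

13


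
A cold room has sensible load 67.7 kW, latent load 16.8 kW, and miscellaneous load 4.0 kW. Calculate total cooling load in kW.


Q_total = Q_s + Q_l + Q_misc
Q_total = 67.7 + 16.8 + 4.0
Q_total = 88.5 kW

88.5


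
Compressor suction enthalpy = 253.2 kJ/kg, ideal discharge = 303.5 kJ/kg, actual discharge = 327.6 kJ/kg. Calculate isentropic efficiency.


dh_ideal = 303.5 - 253.2 = 50.3 kJ/kg
dh_actual = 327.6 - 253.2 = 74.4 kJ/kg
eta_s = dh_ideal / dh_actual = 50.3 / 74.4
eta_s = 0.6761

0.6761


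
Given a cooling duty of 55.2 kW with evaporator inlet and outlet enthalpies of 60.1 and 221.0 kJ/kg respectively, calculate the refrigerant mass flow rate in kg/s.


dh = 221.0 - 60.1 = 160.9 kJ/kg
m_dot = Q / dh = 55.2 / 160.9 = 0.3431 kg/s

0.3431


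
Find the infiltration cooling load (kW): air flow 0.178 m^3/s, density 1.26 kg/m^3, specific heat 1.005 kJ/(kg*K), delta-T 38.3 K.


Q = V_dot * rho * cp * dT
Q = 0.178 * 1.26 * 1.005 * 38.3
Q = 8.633 kW

8.633


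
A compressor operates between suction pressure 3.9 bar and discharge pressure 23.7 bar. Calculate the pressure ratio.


PR = P_high / P_low
PR = 23.7 / 3.9
PR = 6.077

6.077


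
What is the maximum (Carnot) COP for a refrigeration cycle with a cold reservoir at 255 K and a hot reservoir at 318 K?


dT = 318 - 255 = 63 K
COP_carnot = T_cold / dT = 255 / 63
COP_carnot = 4.048

4.048


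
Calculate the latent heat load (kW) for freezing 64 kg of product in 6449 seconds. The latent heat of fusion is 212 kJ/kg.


Q_lat = m * h_fg / t
Q_lat = 64 * 212 / 6449
Q_lat = 2.1 kW

2.1


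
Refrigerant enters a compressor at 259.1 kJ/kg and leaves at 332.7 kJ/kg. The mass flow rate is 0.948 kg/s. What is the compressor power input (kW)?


dh = 332.7 - 259.1 = 73.6 kJ/kg
W = m_dot * dh = 0.948 * 73.6 = 69.77 kW

69.77


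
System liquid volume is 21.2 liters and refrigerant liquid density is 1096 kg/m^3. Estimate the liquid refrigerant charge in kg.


Charge = V * rho / 1000
Charge = 21.2 * 1096 / 1000
Charge = 23.24 kg

23.24


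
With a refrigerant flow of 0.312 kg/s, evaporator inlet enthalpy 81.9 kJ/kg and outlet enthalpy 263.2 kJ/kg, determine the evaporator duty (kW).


dh = 263.2 - 81.9 = 181.3 kJ/kg
Q_evap = m_dot * dh = 0.312 * 181.3
Q_evap = 56.57 kW

56.57


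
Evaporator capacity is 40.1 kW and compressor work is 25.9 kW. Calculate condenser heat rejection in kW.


Q_cond = Q_evap + W
Q_cond = 40.1 + 25.9
Q_cond = 66.0 kW

66.0


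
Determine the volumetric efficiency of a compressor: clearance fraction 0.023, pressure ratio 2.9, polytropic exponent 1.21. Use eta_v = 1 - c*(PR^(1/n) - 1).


PR^(1/n) = 2.9^(1/1.21) = 2.41072186
eta_v = 1 - 0.023 * (2.41072186 - 1)
eta_v = 0.9676

0.9676


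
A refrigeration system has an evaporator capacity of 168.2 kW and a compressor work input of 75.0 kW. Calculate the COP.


COP = Q_evap / W
COP = 168.2 / 75.0
COP = 2.243

2.243


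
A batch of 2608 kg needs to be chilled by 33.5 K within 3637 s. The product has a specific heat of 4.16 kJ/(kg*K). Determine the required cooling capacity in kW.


Q = m * cp * dT / t
Q = 2608 * 4.16 * 33.5 / 3637
Q = 99.932 kW

99.932


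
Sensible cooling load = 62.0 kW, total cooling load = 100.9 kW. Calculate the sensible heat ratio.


SHR = Q_sensible / Q_total
SHR = 62.0 / 100.9
SHR = 0.614

0.614


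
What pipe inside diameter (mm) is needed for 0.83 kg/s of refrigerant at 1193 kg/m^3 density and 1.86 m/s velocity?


A = m_dot / (rho * v) = 0.83 / (1193 * 1.86) = 0.0003740457327 m^2
d = sqrt(4*A/pi) * 1000
d = 21.8 mm

21.8


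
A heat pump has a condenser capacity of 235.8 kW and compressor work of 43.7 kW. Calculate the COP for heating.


COP_hp = Q_cond / W
COP_hp = 235.8 / 43.7
COP_hp = 5.396

5.396


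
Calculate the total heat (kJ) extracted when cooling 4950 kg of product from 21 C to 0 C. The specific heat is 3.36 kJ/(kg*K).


dT = 21 - (0) = 21 K
Q = m * cp * dT = 4950 * 3.36 * 21
Q = 349272 kJ

349272


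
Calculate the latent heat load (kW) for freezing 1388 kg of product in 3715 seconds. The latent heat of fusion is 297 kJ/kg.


Q_lat = m * h_fg / t
Q_lat = 1388 * 297 / 3715
Q_lat = 110.97 kW

110.97


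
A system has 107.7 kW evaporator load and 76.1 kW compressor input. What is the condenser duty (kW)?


Q_cond = Q_evap + W
Q_cond = 107.7 + 76.1
Q_cond = 183.8 kW

183.8


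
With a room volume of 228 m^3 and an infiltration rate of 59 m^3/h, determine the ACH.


ACH = flow / volume
ACH = 59 / 228
ACH = 0.259

0.259


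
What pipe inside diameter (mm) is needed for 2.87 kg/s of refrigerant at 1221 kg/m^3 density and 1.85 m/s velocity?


A = m_dot / (rho * v) = 2.87 / (1221 * 1.85) = 0.001270558027 m^2
d = sqrt(4*A/pi) * 1000
d = 40.2 mm

40.2


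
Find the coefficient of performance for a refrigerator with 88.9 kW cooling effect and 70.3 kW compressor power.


COP = Q_evap / W
COP = 88.9 / 70.3
COP = 1.265

1.265


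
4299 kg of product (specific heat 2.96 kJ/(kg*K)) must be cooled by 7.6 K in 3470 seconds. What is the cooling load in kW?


Q = m * cp * dT / t
Q = 4299 * 2.96 * 7.6 / 3470
Q = 27.87 kW

27.87


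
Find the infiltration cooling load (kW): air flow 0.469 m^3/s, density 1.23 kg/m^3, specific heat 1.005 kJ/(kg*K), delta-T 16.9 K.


Q = V_dot * rho * cp * dT
Q = 0.469 * 1.23 * 1.005 * 16.9
Q = 9.798 kW

9.798


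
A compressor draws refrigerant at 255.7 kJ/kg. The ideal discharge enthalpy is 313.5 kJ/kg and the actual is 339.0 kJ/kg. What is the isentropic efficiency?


dh_ideal = 313.5 - 255.7 = 57.8 kJ/kg
dh_actual = 339.0 - 255.7 = 83.3 kJ/kg
eta_s = dh_ideal / dh_actual = 57.8 / 83.3
eta_s = 0.6939

0.6939


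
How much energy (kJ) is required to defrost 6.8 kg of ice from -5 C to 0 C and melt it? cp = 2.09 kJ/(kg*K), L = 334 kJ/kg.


Sensible heat = cp * dT = 2.09 * 5 = 10.45 kJ/kg
Total per kg = 10.45 + 334 = 344.45 kJ/kg
Q = m * total = 6.8 * 344.45
Q = 2342.3 kJ

2342.3


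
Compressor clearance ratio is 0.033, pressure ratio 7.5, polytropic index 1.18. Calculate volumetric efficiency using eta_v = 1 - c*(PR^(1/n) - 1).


PR^(1/n) = 7.5^(1/1.18) = 5.51540415
eta_v = 1 - 0.033 * (5.51540415 - 1)
eta_v = 0.851

0.851


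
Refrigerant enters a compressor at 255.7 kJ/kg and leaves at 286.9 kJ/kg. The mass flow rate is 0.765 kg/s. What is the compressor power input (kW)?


dh = 286.9 - 255.7 = 31.2 kJ/kg
W = m_dot * dh = 0.765 * 31.2 = 23.87 kW

23.87


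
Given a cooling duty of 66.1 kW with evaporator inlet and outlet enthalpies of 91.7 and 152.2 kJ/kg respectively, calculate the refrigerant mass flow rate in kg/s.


dh = 152.2 - 91.7 = 60.5 kJ/kg
m_dot = Q / dh = 66.1 / 60.5 = 1.0926 kg/s

1.0926


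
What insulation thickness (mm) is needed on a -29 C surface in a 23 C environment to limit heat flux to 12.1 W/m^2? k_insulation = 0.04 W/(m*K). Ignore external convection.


dT = 23 - (-29) = 52 K
thickness = k * dT / q_max * 1000
thickness = 0.04 * 52 / 12.1 * 1000
thickness = 171.9 mm

171.9


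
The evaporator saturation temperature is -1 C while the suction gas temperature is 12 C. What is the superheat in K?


Superheat = T_suction - T_evap
Superheat = 12 - (-1)
Superheat = 13 K

13


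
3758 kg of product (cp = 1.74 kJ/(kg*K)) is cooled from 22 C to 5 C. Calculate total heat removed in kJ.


dT = 22 - (5) = 17 K
Q = m * cp * dT = 3758 * 1.74 * 17
Q = 111162 kJ

111162


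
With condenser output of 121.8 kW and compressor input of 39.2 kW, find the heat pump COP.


COP_hp = Q_cond / W
COP_hp = 121.8 / 39.2
COP_hp = 3.107

3.107


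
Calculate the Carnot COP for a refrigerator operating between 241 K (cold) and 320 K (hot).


dT = 320 - 241 = 79 K
COP_carnot = T_cold / dT = 241 / 79
COP_carnot = 3.051

3.051


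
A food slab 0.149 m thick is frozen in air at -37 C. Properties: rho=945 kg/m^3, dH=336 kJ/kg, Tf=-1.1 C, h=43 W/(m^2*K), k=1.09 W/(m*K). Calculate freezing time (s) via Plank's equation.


dT = -1.1 - (-37) = 35.9 K
term1 = a/(2h) = 0.149/(2*43) = 0.00173255814
term2 = a^2/(8k) = 0.149^2/(8*1.09) = 0.002545986239
t = rho*dH*1000/dT * (term1 + term2)
t = 945*336*1000/35.9 * (0.00173255814 + 0.002545986239)
t = 37842 s

37842


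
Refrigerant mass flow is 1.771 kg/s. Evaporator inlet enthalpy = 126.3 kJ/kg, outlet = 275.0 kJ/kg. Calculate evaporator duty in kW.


dh = 275.0 - 126.3 = 148.7 kJ/kg
Q_evap = m_dot * dh = 1.771 * 148.7
Q_evap = 263.35 kW

263.35


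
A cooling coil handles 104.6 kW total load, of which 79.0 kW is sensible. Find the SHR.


SHR = Q_sensible / Q_total
SHR = 79.0 / 104.6
SHR = 0.755

0.755


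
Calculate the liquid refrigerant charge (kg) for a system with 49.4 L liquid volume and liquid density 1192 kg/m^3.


Charge = V * rho / 1000
Charge = 49.4 * 1192 / 1000
Charge = 58.88 kg

58.88


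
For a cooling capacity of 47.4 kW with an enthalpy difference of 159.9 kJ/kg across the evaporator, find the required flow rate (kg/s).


m_dot = Q / dh
m_dot = 47.4 / 159.9
m_dot = 0.2964 kg/s

0.2964


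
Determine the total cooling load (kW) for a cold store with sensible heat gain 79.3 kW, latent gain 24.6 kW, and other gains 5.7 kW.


Q_total = Q_s + Q_l + Q_misc
Q_total = 79.3 + 24.6 + 5.7
Q_total = 109.6 kW

109.6


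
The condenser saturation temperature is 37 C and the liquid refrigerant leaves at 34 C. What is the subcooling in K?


Subcooling = T_cond - T_liquid
Subcooling = 37 - 34
Subcooling = 3 K

3


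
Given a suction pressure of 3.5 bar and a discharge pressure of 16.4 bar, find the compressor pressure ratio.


PR = P_high / P_low
PR = 16.4 / 3.5
PR = 4.686

4.686


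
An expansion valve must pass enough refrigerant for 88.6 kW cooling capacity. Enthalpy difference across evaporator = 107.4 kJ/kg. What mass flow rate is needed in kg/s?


m_dot = Q / dh
m_dot = 88.6 / 107.4
m_dot = 0.825 kg/s

0.825


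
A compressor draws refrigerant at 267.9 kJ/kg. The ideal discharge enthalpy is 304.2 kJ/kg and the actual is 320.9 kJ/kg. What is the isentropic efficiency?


dh_ideal = 304.2 - 267.9 = 36.3 kJ/kg
dh_actual = 320.9 - 267.9 = 53.0 kJ/kg
eta_s = dh_ideal / dh_actual = 36.3 / 53.0
eta_s = 0.6849

0.6849


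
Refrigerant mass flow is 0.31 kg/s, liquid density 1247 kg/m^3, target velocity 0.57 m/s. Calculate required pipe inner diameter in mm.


A = m_dot / (rho * v) = 0.31 / (1247 * 0.57) = 0.000436134442 m^2
d = sqrt(4*A/pi) * 1000
d = 23.6 mm

23.6


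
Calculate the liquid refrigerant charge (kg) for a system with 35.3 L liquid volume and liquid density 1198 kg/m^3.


Charge = V * rho / 1000
Charge = 35.3 * 1198 / 1000
Charge = 42.29 kg

42.29


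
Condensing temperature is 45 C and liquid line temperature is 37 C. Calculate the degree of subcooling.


Subcooling = T_cond - T_liquid
Subcooling = 45 - 37
Subcooling = 8 K

8


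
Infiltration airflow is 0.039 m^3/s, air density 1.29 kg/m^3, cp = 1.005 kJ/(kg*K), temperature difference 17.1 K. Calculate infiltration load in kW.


Q = V_dot * rho * cp * dT
Q = 0.039 * 1.29 * 1.005 * 17.1
Q = 0.865 kW

0.865


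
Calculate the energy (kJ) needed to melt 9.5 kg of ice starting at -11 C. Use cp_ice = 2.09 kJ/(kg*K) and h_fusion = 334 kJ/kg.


Sensible heat = cp * dT = 2.09 * 11 = 22.99 kJ/kg
Total per kg = 22.99 + 334 = 356.99 kJ/kg
Q = m * total = 9.5 * 356.99
Q = 3391.4 kJ

3391.4


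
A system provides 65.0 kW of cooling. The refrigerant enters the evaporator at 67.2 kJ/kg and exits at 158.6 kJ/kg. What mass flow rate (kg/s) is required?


dh = 158.6 - 67.2 = 91.4 kJ/kg
m_dot = Q / dh = 65.0 / 91.4 = 0.7112 kg/s

0.7112


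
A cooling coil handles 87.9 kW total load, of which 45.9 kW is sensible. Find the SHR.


SHR = Q_sensible / Q_total
SHR = 45.9 / 87.9
SHR = 0.522

0.522


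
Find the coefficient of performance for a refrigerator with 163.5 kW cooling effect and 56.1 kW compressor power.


COP = Q_evap / W
COP = 163.5 / 56.1
COP = 2.914

2.914


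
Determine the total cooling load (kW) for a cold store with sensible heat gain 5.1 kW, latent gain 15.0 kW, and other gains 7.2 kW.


Q_total = Q_s + Q_l + Q_misc
Q_total = 5.1 + 15.0 + 7.2
Q_total = 27.3 kW

27.3


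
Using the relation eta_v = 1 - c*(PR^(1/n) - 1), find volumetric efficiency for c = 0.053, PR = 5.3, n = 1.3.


PR^(1/n) = 5.3^(1/1.3) = 3.60690982
eta_v = 1 - 0.053 * (3.60690982 - 1)
eta_v = 0.8618

0.8618


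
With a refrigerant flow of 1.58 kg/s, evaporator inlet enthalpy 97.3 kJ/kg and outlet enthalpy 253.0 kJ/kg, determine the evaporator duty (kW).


dh = 253.0 - 97.3 = 155.7 kJ/kg
Q_evap = m_dot * dh = 1.58 * 155.7
Q_evap = 246.01 kW

246.01


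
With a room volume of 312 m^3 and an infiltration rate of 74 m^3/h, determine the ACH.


ACH = flow / volume
ACH = 74 / 312
ACH = 0.237

0.237


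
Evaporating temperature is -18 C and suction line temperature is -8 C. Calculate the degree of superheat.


Superheat = T_suction - T_evap
Superheat = -8 - (-18)
Superheat = 10 K

10


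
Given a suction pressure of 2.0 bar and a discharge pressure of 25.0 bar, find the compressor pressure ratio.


PR = P_high / P_low
PR = 25.0 / 2.0
PR = 12.5

12.5


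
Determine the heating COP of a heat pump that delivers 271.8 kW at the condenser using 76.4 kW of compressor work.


COP_hp = Q_cond / W
COP_hp = 271.8 / 76.4
COP_hp = 3.558

3.558


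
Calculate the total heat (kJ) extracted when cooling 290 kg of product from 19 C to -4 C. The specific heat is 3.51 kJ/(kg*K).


dT = 19 - (-4) = 23 K
Q = m * cp * dT = 290 * 3.51 * 23
Q = 23412 kJ

23412


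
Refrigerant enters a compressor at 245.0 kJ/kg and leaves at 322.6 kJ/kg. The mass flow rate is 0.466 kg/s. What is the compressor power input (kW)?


dh = 322.6 - 245.0 = 77.6 kJ/kg
W = m_dot * dh = 0.466 * 77.6 = 36.16 kW

36.16


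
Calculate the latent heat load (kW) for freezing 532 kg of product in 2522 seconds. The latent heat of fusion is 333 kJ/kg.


Q_lat = m * h_fg / t
Q_lat = 532 * 333 / 2522
Q_lat = 70.24 kW

70.24


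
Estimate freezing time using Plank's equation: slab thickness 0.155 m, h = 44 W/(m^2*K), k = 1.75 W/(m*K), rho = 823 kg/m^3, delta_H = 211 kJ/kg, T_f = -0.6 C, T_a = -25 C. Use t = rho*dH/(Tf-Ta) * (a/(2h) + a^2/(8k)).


dT = -0.6 - (-25) = 24.4 K
term1 = a/(2h) = 0.155/(2*44) = 0.001761363636
term2 = a^2/(8k) = 0.155^2/(8*1.75) = 0.001716071429
t = rho*dH*1000/dT * (term1 + term2)
t = 823*211*1000/24.4 * (0.001761363636 + 0.001716071429)
t = 24749 s

24749


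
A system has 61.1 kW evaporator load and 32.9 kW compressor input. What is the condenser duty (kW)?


Q_cond = Q_evap + W
Q_cond = 61.1 + 32.9
Q_cond = 94.0 kW

94.0


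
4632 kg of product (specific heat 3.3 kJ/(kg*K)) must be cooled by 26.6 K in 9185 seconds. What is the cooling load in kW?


Q = m * cp * dT / t
Q = 4632 * 3.3 * 26.6 / 9185
Q = 44.267 kW

44.267


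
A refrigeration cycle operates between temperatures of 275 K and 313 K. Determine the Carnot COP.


dT = 313 - 275 = 38 K
COP_carnot = T_cold / dT = 275 / 38
COP_carnot = 7.237

7.237


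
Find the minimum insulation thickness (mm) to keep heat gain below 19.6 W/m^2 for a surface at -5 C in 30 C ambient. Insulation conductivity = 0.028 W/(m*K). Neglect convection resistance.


dT = 30 - (-5) = 35 K
thickness = k * dT / q_max * 1000
thickness = 0.028 * 35 / 19.6 * 1000
thickness = 50.0 mm

50.0


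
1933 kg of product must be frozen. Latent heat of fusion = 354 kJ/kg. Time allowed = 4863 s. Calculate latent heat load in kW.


Q_lat = m * h_fg / t
Q_lat = 1933 * 354 / 4863
Q_lat = 140.71 kW

140.71


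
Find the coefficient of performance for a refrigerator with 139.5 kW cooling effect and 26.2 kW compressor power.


COP = Q_evap / W
COP = 139.5 / 26.2
COP = 5.324

5.324


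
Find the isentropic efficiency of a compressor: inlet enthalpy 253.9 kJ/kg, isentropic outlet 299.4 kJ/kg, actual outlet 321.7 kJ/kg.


dh_ideal = 299.4 - 253.9 = 45.5 kJ/kg
dh_actual = 321.7 - 253.9 = 67.8 kJ/kg
eta_s = dh_ideal / dh_actual = 45.5 / 67.8
eta_s = 0.6711

0.6711


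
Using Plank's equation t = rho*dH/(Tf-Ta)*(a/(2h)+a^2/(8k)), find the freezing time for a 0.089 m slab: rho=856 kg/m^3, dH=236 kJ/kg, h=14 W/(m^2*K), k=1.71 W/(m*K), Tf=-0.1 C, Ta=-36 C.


dT = -0.1 - (-36) = 35.9 K
term1 = a/(2h) = 0.089/(2*14) = 0.003178571429
term2 = a^2/(8k) = 0.089^2/(8*1.71) = 0.0005790204678
t = rho*dH*1000/dT * (term1 + term2)
t = 856*236*1000/35.9 * (0.003178571429 + 0.0005790204678)
t = 21145 s

21145


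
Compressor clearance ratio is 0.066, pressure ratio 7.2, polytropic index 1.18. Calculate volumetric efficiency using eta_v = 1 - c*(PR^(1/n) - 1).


PR^(1/n) = 7.2^(1/1.18) = 5.32786195
eta_v = 1 - 0.066 * (5.32786195 - 1)
eta_v = 0.7144

0.7144


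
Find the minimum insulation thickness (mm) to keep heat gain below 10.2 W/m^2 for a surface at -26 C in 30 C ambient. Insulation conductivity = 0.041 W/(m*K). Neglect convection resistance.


dT = 30 - (-26) = 56 K
thickness = k * dT / q_max * 1000
thickness = 0.041 * 56 / 10.2 * 1000
thickness = 225.1 mm

225.1


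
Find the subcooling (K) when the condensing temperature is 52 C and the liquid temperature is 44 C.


Subcooling = T_cond - T_liquid
Subcooling = 52 - 44
Subcooling = 8 K

8


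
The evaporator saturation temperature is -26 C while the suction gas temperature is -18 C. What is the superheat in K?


Superheat = T_suction - T_evap
Superheat = -18 - (-26)
Superheat = 8 K

8


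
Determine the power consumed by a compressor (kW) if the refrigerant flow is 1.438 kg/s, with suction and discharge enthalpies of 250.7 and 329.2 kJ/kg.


dh = 329.2 - 250.7 = 78.5 kJ/kg
W = m_dot * dh = 1.438 * 78.5 = 112.88 kW

112.88


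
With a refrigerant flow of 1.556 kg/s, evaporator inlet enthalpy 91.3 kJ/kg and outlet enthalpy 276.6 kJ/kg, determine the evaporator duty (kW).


dh = 276.6 - 91.3 = 185.3 kJ/kg
Q_evap = m_dot * dh = 1.556 * 185.3
Q_evap = 288.33 kW

288.33


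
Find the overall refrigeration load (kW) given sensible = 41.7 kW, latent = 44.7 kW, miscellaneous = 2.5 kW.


Q_total = Q_s + Q_l + Q_misc
Q_total = 41.7 + 44.7 + 2.5
Q_total = 88.9 kW

88.9


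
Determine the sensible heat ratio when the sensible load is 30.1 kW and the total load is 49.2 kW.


SHR = Q_sensible / Q_total
SHR = 30.1 / 49.2
SHR = 0.612

0.612


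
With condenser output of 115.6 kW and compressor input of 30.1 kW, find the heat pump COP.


COP_hp = Q_cond / W
COP_hp = 115.6 / 30.1
COP_hp = 3.841

3.841


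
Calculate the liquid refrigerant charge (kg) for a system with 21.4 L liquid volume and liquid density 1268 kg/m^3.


Charge = V * rho / 1000
Charge = 21.4 * 1268 / 1000
Charge = 27.14 kg

27.14


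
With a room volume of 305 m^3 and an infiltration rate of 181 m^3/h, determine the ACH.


ACH = flow / volume
ACH = 181 / 305
ACH = 0.593

0.593


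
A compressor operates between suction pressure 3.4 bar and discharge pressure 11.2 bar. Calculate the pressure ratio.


PR = P_high / P_low
PR = 11.2 / 3.4
PR = 3.294

3.294


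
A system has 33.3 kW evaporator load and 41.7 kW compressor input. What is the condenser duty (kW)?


Q_cond = Q_evap + W
Q_cond = 33.3 + 41.7
Q_cond = 75.0 kW

75.0


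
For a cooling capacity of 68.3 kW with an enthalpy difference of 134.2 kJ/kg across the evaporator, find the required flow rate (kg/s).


m_dot = Q / dh
m_dot = 68.3 / 134.2
m_dot = 0.5089 kg/s

0.5089


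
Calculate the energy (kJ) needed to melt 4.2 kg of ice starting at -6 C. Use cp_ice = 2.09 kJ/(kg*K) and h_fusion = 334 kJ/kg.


Sensible heat = cp * dT = 2.09 * 6 = 12.54 kJ/kg
Total per kg = 12.54 + 334 = 346.54 kJ/kg
Q = m * total = 4.2 * 346.54
Q = 1455.5 kJ

1455.5


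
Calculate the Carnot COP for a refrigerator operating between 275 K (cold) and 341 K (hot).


dT = 341 - 275 = 66 K
COP_carnot = T_cold / dT = 275 / 66
COP_carnot = 4.167

4.167


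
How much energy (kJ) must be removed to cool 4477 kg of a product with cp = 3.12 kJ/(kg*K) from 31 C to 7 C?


dT = 31 - (7) = 24 K
Q = m * cp * dT = 4477 * 3.12 * 24
Q = 335238 kJ

335238


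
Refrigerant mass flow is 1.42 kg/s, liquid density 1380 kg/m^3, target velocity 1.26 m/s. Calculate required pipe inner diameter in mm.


A = m_dot / (rho * v) = 1.42 / (1380 * 1.26) = 0.0008166551645 m^2
d = sqrt(4*A/pi) * 1000
d = 32.2 mm

32.2


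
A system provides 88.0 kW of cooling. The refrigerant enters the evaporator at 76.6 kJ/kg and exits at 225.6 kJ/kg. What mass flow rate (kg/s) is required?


dh = 225.6 - 76.6 = 149.0 kJ/kg
m_dot = Q / dh = 88.0 / 149.0 = 0.5906 kg/s

0.5906


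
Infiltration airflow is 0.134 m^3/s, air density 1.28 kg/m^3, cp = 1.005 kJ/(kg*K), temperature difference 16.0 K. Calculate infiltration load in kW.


Q = V_dot * rho * cp * dT
Q = 0.134 * 1.28 * 1.005 * 16.0
Q = 2.758 kW

2.758


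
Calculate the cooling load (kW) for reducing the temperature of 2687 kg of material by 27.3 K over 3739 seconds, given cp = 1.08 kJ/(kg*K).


Q = m * cp * dT / t
Q = 2687 * 1.08 * 27.3 / 3739
Q = 21.188 kW

21.188


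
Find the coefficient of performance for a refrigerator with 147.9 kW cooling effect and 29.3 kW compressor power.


COP = Q_evap / W
COP = 147.9 / 29.3
COP = 5.048

5.048


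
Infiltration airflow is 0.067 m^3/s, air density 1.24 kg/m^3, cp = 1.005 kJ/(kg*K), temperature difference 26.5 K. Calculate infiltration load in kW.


Q = V_dot * rho * cp * dT
Q = 0.067 * 1.24 * 1.005 * 26.5
Q = 2.213 kW

2.213


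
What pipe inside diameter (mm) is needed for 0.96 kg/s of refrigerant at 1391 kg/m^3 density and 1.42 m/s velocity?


A = m_dot / (rho * v) = 0.96 / (1391 * 1.42) = 0.0004860218102 m^2
d = sqrt(4*A/pi) * 1000
d = 24.9 mm

24.9


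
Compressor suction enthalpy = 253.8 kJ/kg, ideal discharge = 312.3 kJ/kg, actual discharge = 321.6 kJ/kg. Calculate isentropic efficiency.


dh_ideal = 312.3 - 253.8 = 58.5 kJ/kg
dh_actual = 321.6 - 253.8 = 67.8 kJ/kg
eta_s = dh_ideal / dh_actual = 58.5 / 67.8
eta_s = 0.8628

0.8628


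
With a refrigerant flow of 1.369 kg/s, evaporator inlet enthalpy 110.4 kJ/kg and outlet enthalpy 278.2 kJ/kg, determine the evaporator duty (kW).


dh = 278.2 - 110.4 = 167.8 kJ/kg
Q_evap = m_dot * dh = 1.369 * 167.8
Q_evap = 229.72 kW

229.72


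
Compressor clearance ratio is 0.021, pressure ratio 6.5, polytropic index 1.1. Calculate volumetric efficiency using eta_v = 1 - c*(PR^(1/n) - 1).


PR^(1/n) = 6.5^(1/1.1) = 5.48292294
eta_v = 1 - 0.021 * (5.48292294 - 1)
eta_v = 0.9059

0.9059


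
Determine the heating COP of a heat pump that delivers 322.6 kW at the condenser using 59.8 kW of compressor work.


COP_hp = Q_cond / W
COP_hp = 322.6 / 59.8
COP_hp = 5.395

5.395


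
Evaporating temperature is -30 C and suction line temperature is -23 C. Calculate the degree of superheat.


Superheat = T_suction - T_evap
Superheat = -23 - (-30)
Superheat = 7 K

7


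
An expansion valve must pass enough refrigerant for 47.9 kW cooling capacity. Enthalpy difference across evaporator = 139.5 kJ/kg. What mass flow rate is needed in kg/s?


m_dot = Q / dh
m_dot = 47.9 / 139.5
m_dot = 0.3434 kg/s

0.3434


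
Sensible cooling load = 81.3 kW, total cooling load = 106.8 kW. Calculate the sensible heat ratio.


SHR = Q_sensible / Q_total
SHR = 81.3 / 106.8
SHR = 0.761

0.761


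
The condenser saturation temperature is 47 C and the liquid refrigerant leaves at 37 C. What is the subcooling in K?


Subcooling = T_cond - T_liquid
Subcooling = 47 - 37
Subcooling = 10 K

10


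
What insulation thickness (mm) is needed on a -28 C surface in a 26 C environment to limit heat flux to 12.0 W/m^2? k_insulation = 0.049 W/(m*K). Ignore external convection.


dT = 26 - (-28) = 54 K
thickness = k * dT / q_max * 1000
thickness = 0.049 * 54 / 12.0 * 1000
thickness = 220.5 mm

220.5


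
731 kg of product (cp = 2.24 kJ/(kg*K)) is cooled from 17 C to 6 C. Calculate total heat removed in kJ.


dT = 17 - (6) = 11 K
Q = m * cp * dT = 731 * 2.24 * 11
Q = 18012 kJ

18012


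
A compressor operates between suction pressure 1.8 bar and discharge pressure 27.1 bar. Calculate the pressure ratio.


PR = P_high / P_low
PR = 27.1 / 1.8
PR = 15.056

15.056


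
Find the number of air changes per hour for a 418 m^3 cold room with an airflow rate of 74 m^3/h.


ACH = flow / volume
ACH = 74 / 418
ACH = 0.177

0.177


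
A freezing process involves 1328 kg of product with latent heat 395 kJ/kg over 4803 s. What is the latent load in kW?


Q_lat = m * h_fg / t
Q_lat = 1328 * 395 / 4803
Q_lat = 109.22 kW

109.22


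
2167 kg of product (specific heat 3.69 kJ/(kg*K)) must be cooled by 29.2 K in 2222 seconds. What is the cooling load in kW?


Q = m * cp * dT / t
Q = 2167 * 3.69 * 29.2 / 2222
Q = 105.081 kW

105.081


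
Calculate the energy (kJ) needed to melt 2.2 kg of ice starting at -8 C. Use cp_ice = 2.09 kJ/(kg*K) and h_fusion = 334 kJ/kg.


Sensible heat = cp * dT = 2.09 * 8 = 16.72 kJ/kg
Total per kg = 16.72 + 334 = 350.72 kJ/kg
Q = m * total = 2.2 * 350.72
Q = 771.6 kJ

771.6


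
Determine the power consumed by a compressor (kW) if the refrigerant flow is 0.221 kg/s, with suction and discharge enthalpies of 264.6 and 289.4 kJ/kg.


dh = 289.4 - 264.6 = 24.8 kJ/kg
W = m_dot * dh = 0.221 * 24.8 = 5.48 kW

5.48


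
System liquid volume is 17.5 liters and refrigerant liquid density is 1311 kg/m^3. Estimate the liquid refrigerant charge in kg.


Charge = V * rho / 1000
Charge = 17.5 * 1311 / 1000
Charge = 22.94 kg

22.94


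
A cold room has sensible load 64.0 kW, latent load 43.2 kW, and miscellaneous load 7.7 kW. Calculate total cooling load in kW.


Q_total = Q_s + Q_l + Q_misc
Q_total = 64.0 + 43.2 + 7.7
Q_total = 114.9 kW

114.9


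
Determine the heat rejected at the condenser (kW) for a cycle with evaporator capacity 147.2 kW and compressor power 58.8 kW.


Q_cond = Q_evap + W
Q_cond = 147.2 + 58.8
Q_cond = 206.0 kW

206.0


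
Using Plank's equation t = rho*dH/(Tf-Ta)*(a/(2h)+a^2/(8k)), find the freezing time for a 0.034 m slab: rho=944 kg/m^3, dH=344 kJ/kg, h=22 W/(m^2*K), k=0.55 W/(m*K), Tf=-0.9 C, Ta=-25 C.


dT = -0.9 - (-25) = 24.1 K
term1 = a/(2h) = 0.034/(2*22) = 0.0007727272727
term2 = a^2/(8k) = 0.034^2/(8*0.55) = 0.0002627272727
t = rho*dH*1000/dT * (term1 + term2)
t = 944*344*1000/24.1 * (0.0007727272727 + 0.0002627272727)
t = 13952 s

13952


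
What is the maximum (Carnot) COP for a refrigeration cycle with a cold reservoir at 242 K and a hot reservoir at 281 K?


dT = 281 - 242 = 39 K
COP_carnot = T_cold / dT = 242 / 39
COP_carnot = 6.205

6.205


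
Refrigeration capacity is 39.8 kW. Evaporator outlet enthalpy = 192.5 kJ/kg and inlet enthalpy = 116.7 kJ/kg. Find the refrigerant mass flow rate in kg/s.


dh = 192.5 - 116.7 = 75.8 kJ/kg
m_dot = Q / dh = 39.8 / 75.8 = 0.5251 kg/s

0.5251


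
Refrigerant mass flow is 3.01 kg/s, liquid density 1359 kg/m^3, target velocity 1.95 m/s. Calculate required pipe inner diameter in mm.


A = m_dot / (rho * v) = 3.01 / (1359 * 1.95) = 0.001135827626 m^2
d = sqrt(4*A/pi) * 1000
d = 38.0 mm

38.0


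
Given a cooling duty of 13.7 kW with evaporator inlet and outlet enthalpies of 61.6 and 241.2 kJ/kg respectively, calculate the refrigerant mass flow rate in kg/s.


dh = 241.2 - 61.6 = 179.6 kJ/kg
m_dot = Q / dh = 13.7 / 179.6 = 0.0763 kg/s

0.0763


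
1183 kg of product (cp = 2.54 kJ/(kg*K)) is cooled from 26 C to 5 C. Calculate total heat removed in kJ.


dT = 26 - (5) = 21 K
Q = m * cp * dT = 1183 * 2.54 * 21
Q = 63101 kJ

63101


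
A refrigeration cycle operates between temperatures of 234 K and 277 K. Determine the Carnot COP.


dT = 277 - 234 = 43 K
COP_carnot = T_cold / dT = 234 / 43
COP_carnot = 5.442

5.442


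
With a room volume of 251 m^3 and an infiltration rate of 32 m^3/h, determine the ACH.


ACH = flow / volume
ACH = 32 / 251
ACH = 0.127

0.127


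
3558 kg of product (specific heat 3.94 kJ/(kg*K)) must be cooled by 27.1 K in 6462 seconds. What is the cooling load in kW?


Q = m * cp * dT / t
Q = 3558 * 3.94 * 27.1 / 6462
Q = 58.79 kW

58.79


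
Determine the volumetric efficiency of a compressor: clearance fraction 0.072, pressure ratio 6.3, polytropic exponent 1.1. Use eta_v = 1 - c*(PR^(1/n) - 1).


PR^(1/n) = 6.3^(1/1.1) = 5.32933753
eta_v = 1 - 0.072 * (5.32933753 - 1)
eta_v = 0.6883

0.6883


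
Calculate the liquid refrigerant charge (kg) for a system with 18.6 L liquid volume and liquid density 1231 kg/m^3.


Charge = V * rho / 1000
Charge = 18.6 * 1231 / 1000
Charge = 22.9 kg

22.9


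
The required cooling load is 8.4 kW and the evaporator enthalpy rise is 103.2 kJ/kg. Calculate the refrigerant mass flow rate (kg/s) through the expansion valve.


m_dot = Q / dh
m_dot = 8.4 / 103.2
m_dot = 0.0814 kg/s

0.0814


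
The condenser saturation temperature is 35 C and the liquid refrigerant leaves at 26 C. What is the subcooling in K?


Subcooling = T_cond - T_liquid
Subcooling = 35 - 26
Subcooling = 9 K

9


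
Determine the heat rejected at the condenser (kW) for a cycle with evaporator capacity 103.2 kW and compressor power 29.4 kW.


Q_cond = Q_evap + W
Q_cond = 103.2 + 29.4
Q_cond = 132.6 kW

132.6


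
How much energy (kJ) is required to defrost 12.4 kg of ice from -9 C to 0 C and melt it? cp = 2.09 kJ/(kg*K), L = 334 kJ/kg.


Sensible heat = cp * dT = 2.09 * 9 = 18.81 kJ/kg
Total per kg = 18.81 + 334 = 352.81 kJ/kg
Q = m * total = 12.4 * 352.81
Q = 4374.8 kJ

4374.8


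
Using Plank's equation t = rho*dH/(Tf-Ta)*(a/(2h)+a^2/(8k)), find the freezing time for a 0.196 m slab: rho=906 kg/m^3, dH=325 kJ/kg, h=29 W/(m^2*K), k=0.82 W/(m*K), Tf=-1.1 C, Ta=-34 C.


dT = -1.1 - (-34) = 32.9 K
term1 = a/(2h) = 0.196/(2*29) = 0.003379310345
term2 = a^2/(8k) = 0.196^2/(8*0.82) = 0.005856097561
t = rho*dH*1000/dT * (term1 + term2)
t = 906*325*1000/32.9 * (0.003379310345 + 0.005856097561)
t = 82655 s

82655


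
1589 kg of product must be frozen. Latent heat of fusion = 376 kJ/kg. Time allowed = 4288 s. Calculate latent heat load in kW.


Q_lat = m * h_fg / t
Q_lat = 1589 * 376 / 4288
Q_lat = 139.33 kW

139.33


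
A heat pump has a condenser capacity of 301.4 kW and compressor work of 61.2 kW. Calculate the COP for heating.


COP_hp = Q_cond / W
COP_hp = 301.4 / 61.2
COP_hp = 4.925

4.925


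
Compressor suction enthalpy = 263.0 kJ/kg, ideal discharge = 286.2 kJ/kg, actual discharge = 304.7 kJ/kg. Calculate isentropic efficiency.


dh_ideal = 286.2 - 263.0 = 23.2 kJ/kg
dh_actual = 304.7 - 263.0 = 41.7 kJ/kg
eta_s = dh_ideal / dh_actual = 23.2 / 41.7
eta_s = 0.5564

0.5564


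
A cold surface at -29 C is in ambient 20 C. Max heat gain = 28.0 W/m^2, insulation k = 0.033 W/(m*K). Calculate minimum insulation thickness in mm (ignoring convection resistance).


dT = 20 - (-29) = 49 K
thickness = k * dT / q_max * 1000
thickness = 0.033 * 49 / 28.0 * 1000
thickness = 57.8 mm

57.8


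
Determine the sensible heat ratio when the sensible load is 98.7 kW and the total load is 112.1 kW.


SHR = Q_sensible / Q_total
SHR = 98.7 / 112.1
SHR = 0.88

0.88


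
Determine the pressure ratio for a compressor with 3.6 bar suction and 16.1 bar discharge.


PR = P_high / P_low
PR = 16.1 / 3.6
PR = 4.472

4.472


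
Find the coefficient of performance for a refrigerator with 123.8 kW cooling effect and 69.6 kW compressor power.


COP = Q_evap / W
COP = 123.8 / 69.6
COP = 1.779

1.779


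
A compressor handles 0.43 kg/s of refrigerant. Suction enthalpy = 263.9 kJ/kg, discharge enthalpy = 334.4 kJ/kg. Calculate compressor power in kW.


dh = 334.4 - 263.9 = 70.5 kJ/kg
W = m_dot * dh = 0.43 * 70.5 = 30.32 kW

30.32


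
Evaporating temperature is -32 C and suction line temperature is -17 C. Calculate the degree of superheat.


Superheat = T_suction - T_evap
Superheat = -17 - (-32)
Superheat = 15 K

15


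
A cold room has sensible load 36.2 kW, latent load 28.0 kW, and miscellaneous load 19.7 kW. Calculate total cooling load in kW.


Q_total = Q_s + Q_l + Q_misc
Q_total = 36.2 + 28.0 + 19.7
Q_total = 83.9 kW

83.9


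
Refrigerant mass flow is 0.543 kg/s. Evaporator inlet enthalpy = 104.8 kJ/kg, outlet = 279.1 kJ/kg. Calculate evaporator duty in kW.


dh = 279.1 - 104.8 = 174.3 kJ/kg
Q_evap = m_dot * dh = 0.543 * 174.3
Q_evap = 94.64 kW

94.64


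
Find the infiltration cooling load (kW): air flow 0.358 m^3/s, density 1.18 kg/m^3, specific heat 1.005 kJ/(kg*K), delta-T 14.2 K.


Q = V_dot * rho * cp * dT
Q = 0.358 * 1.18 * 1.005 * 14.2
Q = 6.029 kW

6.029
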